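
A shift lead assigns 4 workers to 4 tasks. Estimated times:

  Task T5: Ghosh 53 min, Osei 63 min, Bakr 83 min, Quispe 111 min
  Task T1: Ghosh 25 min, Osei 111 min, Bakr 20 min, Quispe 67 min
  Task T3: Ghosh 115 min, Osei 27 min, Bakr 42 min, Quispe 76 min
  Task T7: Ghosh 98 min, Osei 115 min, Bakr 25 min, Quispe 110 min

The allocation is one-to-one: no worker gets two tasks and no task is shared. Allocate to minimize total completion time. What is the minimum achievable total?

Minimum total: 172 min

Treat this as an assignment problem: match each worker to one task.
Optimal: Ghosh→Task T5 (53 min), Osei→Task T3 (27 min), Bakr→Task T7 (25 min), Quispe→Task T1 (67 min) — total 53+27+25+67 = 172 min.
Column-greedy (each task in turn goes to its cheapest remaining worker) gives 210 min, worse by 38.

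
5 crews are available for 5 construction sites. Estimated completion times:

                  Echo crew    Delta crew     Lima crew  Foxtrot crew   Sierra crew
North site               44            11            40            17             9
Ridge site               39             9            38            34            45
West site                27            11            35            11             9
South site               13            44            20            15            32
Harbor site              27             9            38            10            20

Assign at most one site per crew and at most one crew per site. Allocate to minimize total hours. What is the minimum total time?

Minimum total: 75 hours

Treat this as an assignment problem: match each crew to one site.
Optimal: Echo crew→West site (27 hours), Delta crew→Ridge site (9 hours), Lima crew→South site (20 hours), Foxtrot crew→Harbor site (10 hours), Sierra crew→North site (9 hours) — total 27+9+20+10+9 = 75 hours.
Min-entry greedy (repeatedly take the single cheapest remaining cell) gives 76 hours, worse by 1.
Next-best assignment: Echo crew→South site, Delta crew→Ridge site, Lima crew→West site, Foxtrot crew→Harbor site, Sierra crew→North site = 76 hours.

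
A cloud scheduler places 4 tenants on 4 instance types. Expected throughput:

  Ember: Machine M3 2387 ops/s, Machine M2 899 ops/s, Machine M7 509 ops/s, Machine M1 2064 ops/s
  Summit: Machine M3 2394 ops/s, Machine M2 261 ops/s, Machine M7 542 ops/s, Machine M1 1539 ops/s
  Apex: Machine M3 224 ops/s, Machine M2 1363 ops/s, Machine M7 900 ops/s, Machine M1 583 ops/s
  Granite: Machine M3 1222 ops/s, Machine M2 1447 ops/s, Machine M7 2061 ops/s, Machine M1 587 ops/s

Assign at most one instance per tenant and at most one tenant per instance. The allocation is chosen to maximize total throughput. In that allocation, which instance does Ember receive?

Ember receives Machine M1.

Optimal: Ember→Machine M1 (2064 ops/s), Summit→Machine M3 (2394 ops/s), Apex→Machine M2 (1363 ops/s), Granite→Machine M7 (2061 ops/s) — total 2064+2394+1363+2061 = 7882 ops/s.
Column-greedy (each instance in turn goes to its best remaining tenant) gives 6805 ops/s, worse by 1077.
Swapping Ember↔Apex (Ember→Machine M2 899 ops/s, Apex→Machine M1 583 ops/s) loses 1945.
Ember's own top instance is Machine M3 (2387 ops/s), but forcing Ember→Machine M3 and reassigning the rest optimally gives only 7350 ops/s — worse by 532.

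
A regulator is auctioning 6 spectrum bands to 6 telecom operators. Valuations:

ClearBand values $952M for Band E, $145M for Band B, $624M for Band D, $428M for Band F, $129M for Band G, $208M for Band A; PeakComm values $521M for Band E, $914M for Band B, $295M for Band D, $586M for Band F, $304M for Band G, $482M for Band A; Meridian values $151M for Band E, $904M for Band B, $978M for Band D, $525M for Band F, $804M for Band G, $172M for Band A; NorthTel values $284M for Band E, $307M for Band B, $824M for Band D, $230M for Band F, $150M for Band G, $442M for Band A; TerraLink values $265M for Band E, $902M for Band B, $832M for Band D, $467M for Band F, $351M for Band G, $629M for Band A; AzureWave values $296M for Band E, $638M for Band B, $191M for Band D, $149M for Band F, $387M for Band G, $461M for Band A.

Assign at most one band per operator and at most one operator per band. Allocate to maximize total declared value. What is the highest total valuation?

This is a one-to-one assignment (maximum-weight bipartite matching).
Optimal: ClearBand→Band E ($952M), PeakComm→Band F ($586M), Meridian→Band G ($804M), NorthTel→Band D ($824M), TerraLink→Band B ($902M), AzureWave→Band A ($461M) — total 952+586+804+824+902+461 = $4529M.
Row-greedy (each operator in turn takes its best remaining band) gives $4140M, worse by 389.
No other one-to-one assignment exceeds $4529M.

Max total: $4529M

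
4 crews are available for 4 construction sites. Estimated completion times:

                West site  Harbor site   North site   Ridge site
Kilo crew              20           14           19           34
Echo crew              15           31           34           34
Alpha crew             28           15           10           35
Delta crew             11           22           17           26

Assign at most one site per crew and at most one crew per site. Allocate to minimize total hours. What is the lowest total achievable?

Minimum total: 65 hours

Optimal: Kilo crew→Harbor site (14 hours), Echo crew→West site (15 hours), Alpha crew→North site (10 hours), Delta crew→Ridge site (26 hours) — total 14+15+10+26 = 65 hours.
Min-entry greedy (repeatedly take the single cheapest remaining cell) gives 69 hours, worse by 4.
Next-best assignment: Kilo crew→Harbor site, Echo crew→Ridge site, Alpha crew→North site, Delta crew→West site = 69 hours.
Every other assignment is strictly worse.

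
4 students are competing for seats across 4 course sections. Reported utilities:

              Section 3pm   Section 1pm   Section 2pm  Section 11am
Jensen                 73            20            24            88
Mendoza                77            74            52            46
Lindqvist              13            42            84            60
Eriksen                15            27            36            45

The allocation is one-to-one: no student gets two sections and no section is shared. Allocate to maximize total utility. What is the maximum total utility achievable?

This is a one-to-one assignment (maximum-weight bipartite matching).
Optimal: Jensen→Section 3pm (73 points), Mendoza→Section 1pm (74 points), Lindqvist→Section 2pm (84 points), Eriksen→Section 11am (45 points) — total 73+74+84+45 = 276 points.
Column-greedy (each section in turn goes to its best remaining student) gives 243 points, worse by 33.

Maximum total: 276 points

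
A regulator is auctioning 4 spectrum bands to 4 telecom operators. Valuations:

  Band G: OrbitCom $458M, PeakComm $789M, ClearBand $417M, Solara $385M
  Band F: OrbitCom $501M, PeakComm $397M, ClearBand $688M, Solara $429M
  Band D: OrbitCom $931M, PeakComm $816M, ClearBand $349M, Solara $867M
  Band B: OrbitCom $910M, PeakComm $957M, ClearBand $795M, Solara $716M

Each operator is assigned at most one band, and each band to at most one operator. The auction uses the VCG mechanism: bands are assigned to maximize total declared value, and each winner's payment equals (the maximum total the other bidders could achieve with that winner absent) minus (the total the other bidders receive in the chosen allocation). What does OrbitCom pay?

OrbitCom pays $168M.

Efficient allocation: OrbitCom→Band B ($910M), PeakComm→Band G ($789M), ClearBand→Band F ($688M), Solara→Band D ($867M); total welfare W = $3254M.
OrbitCom receives Band B at value $910M, so the others get W − 910 = $2344M.
Without OrbitCom: best allocation of the remaining 3 bidders over all 4 bands is PeakComm→Band B ($957M), ClearBand→Band F ($688M), Solara→Band D ($867M), total $2512M.
VCG payment = (others' best without OrbitCom) − (others' welfare with OrbitCom) = 2512 − 2344 = $168M.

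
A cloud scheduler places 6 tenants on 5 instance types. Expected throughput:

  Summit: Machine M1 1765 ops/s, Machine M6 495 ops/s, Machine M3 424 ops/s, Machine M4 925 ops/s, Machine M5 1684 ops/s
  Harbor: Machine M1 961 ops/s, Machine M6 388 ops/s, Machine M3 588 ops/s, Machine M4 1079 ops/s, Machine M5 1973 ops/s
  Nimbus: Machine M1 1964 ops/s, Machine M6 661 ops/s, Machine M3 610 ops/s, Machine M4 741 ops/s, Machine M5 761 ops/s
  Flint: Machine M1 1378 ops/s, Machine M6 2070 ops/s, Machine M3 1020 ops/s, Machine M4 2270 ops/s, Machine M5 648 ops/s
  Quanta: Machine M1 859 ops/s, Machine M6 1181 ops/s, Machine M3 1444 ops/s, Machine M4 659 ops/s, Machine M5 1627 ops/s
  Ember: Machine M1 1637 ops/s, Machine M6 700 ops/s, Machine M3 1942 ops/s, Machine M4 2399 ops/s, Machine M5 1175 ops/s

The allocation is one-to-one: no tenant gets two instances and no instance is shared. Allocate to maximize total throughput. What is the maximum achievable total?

Treat this as an assignment problem: match each tenant to one instance.
Optimal: Nimbus→Machine M1 (1964 ops/s), Flint→Machine M6 (2070 ops/s), Quanta→Machine M3 (1444 ops/s), Ember→Machine M4 (2399 ops/s), Harbor→Machine M5 (1973 ops/s) — total 1964+2070+1444+2399+1973 = 9850 ops/s.
Column-greedy (each instance in turn goes to its best remaining tenant) gives 8739 ops/s, worse by 1111.
Next-best assignment: Summit→Machine M1, Flint→Machine M6, Quanta→Machine M3, Ember→Machine M4, Harbor→Machine M5 = 9651 ops/s.

Maximum total: 9850 ops/s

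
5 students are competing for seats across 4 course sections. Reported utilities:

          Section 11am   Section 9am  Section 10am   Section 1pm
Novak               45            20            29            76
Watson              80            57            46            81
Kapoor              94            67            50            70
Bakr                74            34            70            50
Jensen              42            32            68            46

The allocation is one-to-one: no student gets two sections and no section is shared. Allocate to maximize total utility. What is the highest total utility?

Optimal: Kapoor→Section 11am (94 points), Watson→Section 9am (57 points), Bakr→Section 10am (70 points), Novak→Section 1pm (76 points) — total 94+57+70+76 = 297 points.
Row-greedy (each student in turn takes its best remaining section) gives 293 points, worse by 4.
Swapping Novak↔Watson (Novak→Section 9am 20 points, Watson→Section 1pm 81 points) loses 32.
No other one-to-one assignment exceeds 297 points.

Maximum total: 297 points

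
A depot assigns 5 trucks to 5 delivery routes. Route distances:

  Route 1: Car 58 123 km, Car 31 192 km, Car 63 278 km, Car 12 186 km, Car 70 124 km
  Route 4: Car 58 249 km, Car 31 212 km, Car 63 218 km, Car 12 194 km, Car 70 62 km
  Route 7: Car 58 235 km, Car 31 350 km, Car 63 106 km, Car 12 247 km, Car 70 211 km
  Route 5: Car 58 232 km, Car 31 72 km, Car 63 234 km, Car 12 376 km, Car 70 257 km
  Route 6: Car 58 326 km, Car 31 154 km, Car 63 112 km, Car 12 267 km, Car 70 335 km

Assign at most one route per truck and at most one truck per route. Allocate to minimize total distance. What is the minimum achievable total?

Treat this as an assignment problem: match each truck to one route.
Optimal: Car 58→Route 1 (123 km), Car 31→Route 5 (72 km), Car 63→Route 6 (112 km), Car 12→Route 7 (247 km), Car 70→Route 4 (62 km) — total 123+72+112+247+62 = 616 km.
Column-greedy (each route in turn goes to its cheapest remaining truck) gives 630 km, worse by 14.
Next-best assignment: Car 58→Route 1, Car 31→Route 5, Car 63→Route 7, Car 12→Route 6, Car 70→Route 4 = 630 km.
Swapping Car 58↔Car 63 (Car 58→Route 6 326 km, Car 63→Route 1 278 km) adds 369.

Min total: 616 km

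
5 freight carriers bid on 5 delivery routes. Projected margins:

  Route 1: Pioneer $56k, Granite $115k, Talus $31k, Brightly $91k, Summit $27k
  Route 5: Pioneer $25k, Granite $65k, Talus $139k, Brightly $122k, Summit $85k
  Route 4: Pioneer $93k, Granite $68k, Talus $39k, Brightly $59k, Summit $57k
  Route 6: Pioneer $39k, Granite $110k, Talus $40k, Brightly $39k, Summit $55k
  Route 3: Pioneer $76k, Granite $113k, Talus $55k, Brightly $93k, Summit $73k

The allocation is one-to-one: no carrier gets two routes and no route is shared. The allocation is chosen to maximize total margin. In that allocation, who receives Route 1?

Optimal: Pioneer→Route 4 ($93k), Granite→Route 6 ($110k), Talus→Route 5 ($139k), Brightly→Route 1 ($91k), Summit→Route 3 ($73k) — total 93+110+139+91+73 = $506k.
Max-entry greedy (repeatedly take the single best remaining cell) gives $495k, worse by 11.
Swapping Brightly↔Talus (Brightly→Route 5 $122k, Talus→Route 1 $31k) loses 77.
Checked against all permutations: $506k is optimal.
Brightly's own top route is Route 5 ($122k), but forcing Brightly→Route 5 and reassigning the rest optimally gives only $443k — worse by 63.

Brightly receives Route 1.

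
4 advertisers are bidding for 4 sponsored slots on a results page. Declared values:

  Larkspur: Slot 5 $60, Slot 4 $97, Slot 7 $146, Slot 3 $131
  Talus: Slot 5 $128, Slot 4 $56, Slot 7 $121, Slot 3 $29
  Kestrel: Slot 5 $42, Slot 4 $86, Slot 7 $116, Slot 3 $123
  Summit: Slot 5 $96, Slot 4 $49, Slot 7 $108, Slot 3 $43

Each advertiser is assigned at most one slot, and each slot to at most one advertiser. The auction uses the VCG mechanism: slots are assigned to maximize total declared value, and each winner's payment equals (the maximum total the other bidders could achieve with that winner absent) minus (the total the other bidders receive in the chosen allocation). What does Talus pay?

Efficient allocation: Larkspur→Slot 4 ($97), Talus→Slot 5 ($128), Kestrel→Slot 3 ($123), Summit→Slot 7 ($108); total welfare W = $456.
Talus receives Slot 5 at value $128, so the others get W − 128 = $328.
Without Talus: best allocation of the remaining 3 bidders over all 4 slots is Larkspur→Slot 7 ($146), Kestrel→Slot 3 ($123), Summit→Slot 5 ($96), total $365.
VCG payment = (others' best without Talus) − (others' welfare with Talus) = 365 − 328 = $37.

Talus pays $37.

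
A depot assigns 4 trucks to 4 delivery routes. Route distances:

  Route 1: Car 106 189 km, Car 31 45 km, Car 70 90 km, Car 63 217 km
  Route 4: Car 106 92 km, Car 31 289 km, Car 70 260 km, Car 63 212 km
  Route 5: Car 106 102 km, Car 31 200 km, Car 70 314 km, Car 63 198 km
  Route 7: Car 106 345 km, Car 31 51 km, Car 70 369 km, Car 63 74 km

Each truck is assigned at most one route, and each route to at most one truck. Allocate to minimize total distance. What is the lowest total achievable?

Minimum total: 431 km

Treat this as an assignment problem: match each truck to one route.
Optimal: Car 106→Route 4 (92 km), Car 31→Route 7 (51 km), Car 70→Route 1 (90 km), Car 63→Route 5 (198 km) — total 92+51+90+198 = 431 km.
Min-entry greedy (repeatedly take the single cheapest remaining cell) gives 525 km, worse by 94.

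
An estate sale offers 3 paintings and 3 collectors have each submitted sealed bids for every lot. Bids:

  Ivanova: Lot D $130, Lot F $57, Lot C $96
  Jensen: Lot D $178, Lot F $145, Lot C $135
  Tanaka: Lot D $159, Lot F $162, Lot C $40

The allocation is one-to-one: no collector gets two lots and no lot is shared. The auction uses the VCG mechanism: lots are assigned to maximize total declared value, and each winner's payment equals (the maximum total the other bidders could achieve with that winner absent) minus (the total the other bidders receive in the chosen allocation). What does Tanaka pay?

Efficient allocation: Ivanova→Lot C ($96), Jensen→Lot D ($178), Tanaka→Lot F ($162); total welfare W = $436.
Tanaka receives Lot F at value $162, so the others get W − 162 = $274.
Without Tanaka: best allocation of the remaining 2 bidders over all 3 lots is Ivanova→Lot D ($130), Jensen→Lot F ($145), total $275.
VCG payment = (others' best without Tanaka) − (others' welfare with Tanaka) = 275 − 274 = $1.

Tanaka pays $1.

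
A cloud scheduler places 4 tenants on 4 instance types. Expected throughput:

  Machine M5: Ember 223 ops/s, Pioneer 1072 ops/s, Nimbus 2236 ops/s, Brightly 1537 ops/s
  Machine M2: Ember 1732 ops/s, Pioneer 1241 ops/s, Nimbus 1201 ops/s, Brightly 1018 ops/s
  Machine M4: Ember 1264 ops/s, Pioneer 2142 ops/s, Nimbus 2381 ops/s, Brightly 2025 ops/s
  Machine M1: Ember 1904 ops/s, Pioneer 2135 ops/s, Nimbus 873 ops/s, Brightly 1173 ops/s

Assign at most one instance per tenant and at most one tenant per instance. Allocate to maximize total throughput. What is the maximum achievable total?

This is the linear assignment problem.
Optimal: Ember→Machine M2 (1732 ops/s), Pioneer→Machine M1 (2135 ops/s), Nimbus→Machine M5 (2236 ops/s), Brightly→Machine M4 (2025 ops/s) — total 1732+2135+2236+2025 = 8128 ops/s.
Next-best assignment: Ember→Machine M2, Pioneer→Machine M1, Nimbus→Machine M4, Brightly→Machine M5 = 7785 ops/s.

Max total: 8128 ops/s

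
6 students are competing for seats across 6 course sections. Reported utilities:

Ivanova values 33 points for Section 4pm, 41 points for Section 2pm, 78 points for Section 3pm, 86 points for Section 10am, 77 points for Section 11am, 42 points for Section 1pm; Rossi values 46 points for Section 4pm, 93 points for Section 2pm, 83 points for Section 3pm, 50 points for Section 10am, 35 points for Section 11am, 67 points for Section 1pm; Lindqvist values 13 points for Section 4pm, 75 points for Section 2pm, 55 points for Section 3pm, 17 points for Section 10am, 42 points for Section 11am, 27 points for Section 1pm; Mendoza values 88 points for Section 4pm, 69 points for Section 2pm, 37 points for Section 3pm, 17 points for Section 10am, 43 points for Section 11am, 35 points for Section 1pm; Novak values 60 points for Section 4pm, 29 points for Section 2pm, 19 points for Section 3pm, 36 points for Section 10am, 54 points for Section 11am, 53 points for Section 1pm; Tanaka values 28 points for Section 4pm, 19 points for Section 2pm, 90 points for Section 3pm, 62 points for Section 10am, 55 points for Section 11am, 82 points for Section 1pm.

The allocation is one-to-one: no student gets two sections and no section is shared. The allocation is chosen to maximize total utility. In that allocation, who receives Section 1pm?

Tanaka receives Section 1pm.

Optimal: Ivanova→Section 10am (86 points), Rossi→Section 3pm (83 points), Lindqvist→Section 2pm (75 points), Mendoza→Section 4pm (88 points), Novak→Section 11am (54 points), Tanaka→Section 1pm (82 points) — total 86+83+75+88+54+82 = 468 points.
Row-greedy (each student in turn takes its best remaining section) gives 458 points, worse by 10.
Next-best assignment: Ivanova→Section 10am, Rossi→Section 1pm, Lindqvist→Section 2pm, Mendoza→Section 4pm, Novak→Section 11am, Tanaka→Section 3pm = 460 points.
Swapping Lindqvist↔Rossi (Lindqvist→Section 3pm 55 points, Rossi→Section 2pm 93 points) loses 10.
Tanaka's own top section is Section 3pm (90 points), but forcing Tanaka→Section 3pm and reassigning the rest optimally gives only 460 points — worse by 8.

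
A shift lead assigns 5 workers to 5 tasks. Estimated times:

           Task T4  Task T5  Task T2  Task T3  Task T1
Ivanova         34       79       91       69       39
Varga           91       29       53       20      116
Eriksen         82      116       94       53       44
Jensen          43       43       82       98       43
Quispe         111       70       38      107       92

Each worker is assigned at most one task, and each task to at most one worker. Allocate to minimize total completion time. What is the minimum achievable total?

Min total: 179 min

Optimal: Ivanova→Task T4 (34 min), Varga→Task T3 (20 min), Eriksen→Task T1 (44 min), Jensen→Task T5 (43 min), Quispe→Task T2 (38 min) — total 34+20+44+43+38 = 179 min.
Column-greedy (each task in turn goes to its cheapest remaining worker) gives 197 min, worse by 18.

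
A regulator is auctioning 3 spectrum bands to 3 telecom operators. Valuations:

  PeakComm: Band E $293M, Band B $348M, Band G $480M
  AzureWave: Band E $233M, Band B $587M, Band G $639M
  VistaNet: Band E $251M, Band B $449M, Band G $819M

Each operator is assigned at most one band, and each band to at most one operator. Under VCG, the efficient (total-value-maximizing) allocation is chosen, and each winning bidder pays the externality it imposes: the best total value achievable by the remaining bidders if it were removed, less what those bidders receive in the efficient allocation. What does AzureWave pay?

Efficient allocation: PeakComm→Band E ($293M), AzureWave→Band B ($587M), VistaNet→Band G ($819M); total welfare W = $1699M.
AzureWave receives Band B at value $587M, so the others get W − 587 = $1112M.
Without AzureWave: best allocation of the remaining 2 bidders over all 3 bands is PeakComm→Band B ($348M), VistaNet→Band G ($819M), total $1167M.
VCG payment = (others' best without AzureWave) − (others' welfare with AzureWave) = 1167 − 1112 = $55M.

AzureWave pays $55M.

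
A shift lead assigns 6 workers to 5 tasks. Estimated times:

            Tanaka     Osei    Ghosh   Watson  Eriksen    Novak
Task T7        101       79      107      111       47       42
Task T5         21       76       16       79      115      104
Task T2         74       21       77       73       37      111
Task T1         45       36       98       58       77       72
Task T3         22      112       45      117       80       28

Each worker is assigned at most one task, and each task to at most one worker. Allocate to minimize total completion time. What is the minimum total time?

Optimal: Novak→Task T7 (42 min), Ghosh→Task T5 (16 min), Eriksen→Task T2 (37 min), Osei→Task T1 (36 min), Tanaka→Task T3 (22 min) — total 42+16+37+36+22 = 153 min.
Min-entry greedy (repeatedly take the single cheapest remaining cell) gives 159 min, worse by 6.
No other one-to-one assignment undercuts 153 min.

Min total: 153 min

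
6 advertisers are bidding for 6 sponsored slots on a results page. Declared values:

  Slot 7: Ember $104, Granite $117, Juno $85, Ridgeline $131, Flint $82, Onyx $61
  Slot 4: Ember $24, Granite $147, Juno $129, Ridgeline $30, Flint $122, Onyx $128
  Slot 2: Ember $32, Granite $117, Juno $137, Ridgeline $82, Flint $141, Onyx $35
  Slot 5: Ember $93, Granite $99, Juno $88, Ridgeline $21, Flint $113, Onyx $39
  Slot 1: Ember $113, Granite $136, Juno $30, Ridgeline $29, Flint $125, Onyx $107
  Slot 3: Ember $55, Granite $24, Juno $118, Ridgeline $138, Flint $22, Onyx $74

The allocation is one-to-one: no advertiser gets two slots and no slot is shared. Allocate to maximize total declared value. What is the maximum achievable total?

This is a one-to-one assignment (maximum-weight bipartite matching).
Optimal: Ember→Slot 7 ($104), Granite→Slot 1 ($136), Juno→Slot 2 ($137), Ridgeline→Slot 3 ($138), Flint→Slot 5 ($113), Onyx→Slot 4 ($128) — total 104+136+137+138+113+128 = $756.
Max-entry greedy (repeatedly take the single best remaining cell) gives $688, worse by 68.
Swapping Flint↔Ember (Flint→Slot 7 $82, Ember→Slot 5 $93) loses 42.
Checked against all permutations: $756 is optimal.

Max total: $756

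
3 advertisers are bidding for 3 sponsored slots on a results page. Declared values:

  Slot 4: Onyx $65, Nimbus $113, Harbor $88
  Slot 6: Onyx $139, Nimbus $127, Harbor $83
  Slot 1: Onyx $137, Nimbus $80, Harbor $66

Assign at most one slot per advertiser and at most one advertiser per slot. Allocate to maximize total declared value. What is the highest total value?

Optimal: Onyx→Slot 1 ($137), Nimbus→Slot 6 ($127), Harbor→Slot 4 ($88) — total 137+127+88 = $352.
Max-entry greedy (repeatedly take the single best remaining cell) gives $318, worse by 34.
Swapping Onyx↔Harbor (Onyx→Slot 4 $65, Harbor→Slot 1 $66) loses 94.

Max total: $352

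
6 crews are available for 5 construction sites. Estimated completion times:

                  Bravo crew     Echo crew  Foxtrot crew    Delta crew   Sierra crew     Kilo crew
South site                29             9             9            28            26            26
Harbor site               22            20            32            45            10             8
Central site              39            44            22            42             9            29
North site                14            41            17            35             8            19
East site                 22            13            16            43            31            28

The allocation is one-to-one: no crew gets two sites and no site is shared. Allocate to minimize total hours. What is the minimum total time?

Optimal: Foxtrot crew→South site (9 hours), Kilo crew→Harbor site (8 hours), Sierra crew→Central site (9 hours), Bravo crew→North site (14 hours), Echo crew→East site (13 hours) — total 9+8+9+14+13 = 53 hours.
Column-greedy (each site in turn goes to its cheapest remaining crew) gives 56 hours, worse by 3.
Swapping Echo crew↔Foxtrot crew (Echo crew→South site 9 hours, Foxtrot crew→East site 16 hours) adds 3.

Min total: 53 hours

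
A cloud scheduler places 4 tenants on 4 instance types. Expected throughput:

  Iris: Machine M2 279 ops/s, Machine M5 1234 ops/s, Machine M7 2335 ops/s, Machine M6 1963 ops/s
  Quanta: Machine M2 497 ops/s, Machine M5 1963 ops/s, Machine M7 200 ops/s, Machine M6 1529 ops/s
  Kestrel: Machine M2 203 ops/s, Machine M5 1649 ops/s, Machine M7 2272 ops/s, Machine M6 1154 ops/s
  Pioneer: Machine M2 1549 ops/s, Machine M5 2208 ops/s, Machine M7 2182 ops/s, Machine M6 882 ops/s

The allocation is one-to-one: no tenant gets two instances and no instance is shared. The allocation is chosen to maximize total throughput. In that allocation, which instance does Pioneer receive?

This is the linear assignment problem.
Optimal: Iris→Machine M6 (1963 ops/s), Quanta→Machine M5 (1963 ops/s), Kestrel→Machine M7 (2272 ops/s), Pioneer→Machine M2 (1549 ops/s) — total 1963+1963+2272+1549 = 7747 ops/s.
Column-greedy (each instance in turn goes to its best remaining tenant) gives 7001 ops/s, worse by 746.
Next-best assignment: Iris→Machine M7, Quanta→Machine M6, Kestrel→Machine M5, Pioneer→Machine M2 = 7062 ops/s.
Pioneer's own top instance is Machine M5 (2208 ops/s), but forcing Pioneer→Machine M5 and reassigning the rest optimally gives only 6940 ops/s — worse by 807.

Pioneer receives Machine M2.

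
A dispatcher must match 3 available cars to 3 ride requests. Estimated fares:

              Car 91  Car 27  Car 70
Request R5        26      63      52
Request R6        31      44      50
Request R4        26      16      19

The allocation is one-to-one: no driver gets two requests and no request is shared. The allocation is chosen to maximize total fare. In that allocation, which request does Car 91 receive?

Car 91 receives Request R4.

Optimal: Car 91→Request R4 ($26), Car 27→Request R5 ($63), Car 70→Request R6 ($50) — total 26+63+50 = $139.
Row-greedy (each driver in turn takes its best remaining request) gives $113, worse by 26.
No other one-to-one assignment exceeds $139.
Car 91's own top request is Request R6 ($31), but forcing Car 91→Request R6 and reassigning the rest optimally gives only $113 — worse by 26.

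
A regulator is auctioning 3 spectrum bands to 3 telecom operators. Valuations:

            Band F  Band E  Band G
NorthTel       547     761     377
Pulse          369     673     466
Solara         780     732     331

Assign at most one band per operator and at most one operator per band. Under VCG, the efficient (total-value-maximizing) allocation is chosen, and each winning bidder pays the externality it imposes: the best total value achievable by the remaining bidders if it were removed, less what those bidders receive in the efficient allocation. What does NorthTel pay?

NorthTel pays $207M.

Efficient allocation: NorthTel→Band E ($761M), Pulse→Band G ($466M), Solara→Band F ($780M); total welfare W = $2007M.
NorthTel receives Band E at value $761M, so the others get W − 761 = $1246M.
Without NorthTel: best allocation of the remaining 2 bidders over all 3 bands is Pulse→Band E ($673M), Solara→Band F ($780M), total $1453M.
VCG payment = (others' best without NorthTel) − (others' welfare with NorthTel) = 1453 − 1246 = $207M.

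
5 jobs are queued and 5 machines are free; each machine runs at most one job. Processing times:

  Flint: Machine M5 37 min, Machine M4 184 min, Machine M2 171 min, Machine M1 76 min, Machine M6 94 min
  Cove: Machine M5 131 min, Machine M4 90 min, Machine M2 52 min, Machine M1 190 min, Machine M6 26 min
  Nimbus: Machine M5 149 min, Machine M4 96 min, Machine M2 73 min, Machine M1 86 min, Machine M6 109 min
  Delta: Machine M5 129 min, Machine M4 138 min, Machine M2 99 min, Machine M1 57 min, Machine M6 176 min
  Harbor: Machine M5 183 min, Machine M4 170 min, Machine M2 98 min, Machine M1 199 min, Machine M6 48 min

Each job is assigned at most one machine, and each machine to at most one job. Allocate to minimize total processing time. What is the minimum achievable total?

Min total: 290 min

Treat this as an assignment problem: match each job to one machine.
Optimal: Flint→Machine M5 (37 min), Cove→Machine M2 (52 min), Nimbus→Machine M4 (96 min), Delta→Machine M1 (57 min), Harbor→Machine M6 (48 min) — total 37+52+96+57+48 = 290 min.
Column-greedy (each machine in turn goes to its cheapest remaining job) gives 305 min, worse by 15.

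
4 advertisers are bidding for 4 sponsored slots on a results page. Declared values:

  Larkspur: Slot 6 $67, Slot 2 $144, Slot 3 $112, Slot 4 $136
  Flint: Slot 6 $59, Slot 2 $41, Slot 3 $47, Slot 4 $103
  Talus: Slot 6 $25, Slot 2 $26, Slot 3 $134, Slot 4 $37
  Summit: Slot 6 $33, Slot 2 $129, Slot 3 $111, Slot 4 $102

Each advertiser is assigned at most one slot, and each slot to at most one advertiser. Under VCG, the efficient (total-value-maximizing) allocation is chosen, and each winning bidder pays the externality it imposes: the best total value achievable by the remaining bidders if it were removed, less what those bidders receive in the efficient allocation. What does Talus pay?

Talus pays $34.

Efficient allocation: Larkspur→Slot 4 ($136), Flint→Slot 6 ($59), Talus→Slot 3 ($134), Summit→Slot 2 ($129); total welfare W = $458.
Talus receives Slot 3 at value $134, so the others get W − 134 = $324.
Without Talus: best allocation of the remaining 3 bidders over all 4 slots is Larkspur→Slot 2 ($144), Flint→Slot 4 ($103), Summit→Slot 3 ($111), total $358.
VCG payment = (others' best without Talus) − (others' welfare with Talus) = 358 − 324 = $34.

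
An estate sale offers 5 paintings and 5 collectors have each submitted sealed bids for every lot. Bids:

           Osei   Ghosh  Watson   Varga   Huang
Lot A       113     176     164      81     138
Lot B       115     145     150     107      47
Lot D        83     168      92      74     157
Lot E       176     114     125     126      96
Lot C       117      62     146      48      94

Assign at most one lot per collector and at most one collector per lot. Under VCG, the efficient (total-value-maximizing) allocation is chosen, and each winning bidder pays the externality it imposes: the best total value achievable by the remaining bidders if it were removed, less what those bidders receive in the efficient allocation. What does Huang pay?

Efficient allocation: Osei→Lot E ($176), Ghosh→Lot A ($176), Watson→Lot C ($146), Varga→Lot B ($107), Huang→Lot D ($157); total welfare W = $762.
Huang receives Lot D at value $157, so the others get W − 157 = $605.
Without Huang: best allocation of the remaining 4 bidders over all 5 lots is Osei→Lot E ($176), Ghosh→Lot D ($168), Watson→Lot A ($164), Varga→Lot B ($107), total $615.
VCG payment = (others' best without Huang) − (others' welfare with Huang) = 615 − 605 = $10.

Huang pays $10.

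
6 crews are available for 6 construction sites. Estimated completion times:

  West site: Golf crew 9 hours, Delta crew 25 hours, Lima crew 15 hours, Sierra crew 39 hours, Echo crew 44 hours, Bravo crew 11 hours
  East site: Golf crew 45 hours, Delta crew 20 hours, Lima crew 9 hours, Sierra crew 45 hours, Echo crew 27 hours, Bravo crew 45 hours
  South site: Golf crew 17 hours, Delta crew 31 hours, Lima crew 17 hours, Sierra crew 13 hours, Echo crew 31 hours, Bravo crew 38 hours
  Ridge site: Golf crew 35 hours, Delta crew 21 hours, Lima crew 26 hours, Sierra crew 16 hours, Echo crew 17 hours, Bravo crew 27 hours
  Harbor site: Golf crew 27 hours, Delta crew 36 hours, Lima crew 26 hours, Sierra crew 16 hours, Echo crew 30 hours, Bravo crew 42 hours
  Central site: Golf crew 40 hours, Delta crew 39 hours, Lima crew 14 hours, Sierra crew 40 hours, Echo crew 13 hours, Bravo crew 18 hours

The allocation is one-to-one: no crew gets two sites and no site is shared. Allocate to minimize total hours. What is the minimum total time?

Optimal: Golf crew→South site (17 hours), Delta crew→Ridge site (21 hours), Lima crew→East site (9 hours), Sierra crew→Harbor site (16 hours), Echo crew→Central site (13 hours), Bravo crew→West site (11 hours) — total 17+21+9+16+13+11 = 87 hours.
Row-greedy (each crew in turn takes its cheapest remaining site) gives 115 hours, worse by 28.
Next-best assignment: Golf crew→Harbor site, Delta crew→Ridge site, Lima crew→East site, Sierra crew→South site, Echo crew→Central site, Bravo crew→West site = 94 hours.

Min total: 87 hours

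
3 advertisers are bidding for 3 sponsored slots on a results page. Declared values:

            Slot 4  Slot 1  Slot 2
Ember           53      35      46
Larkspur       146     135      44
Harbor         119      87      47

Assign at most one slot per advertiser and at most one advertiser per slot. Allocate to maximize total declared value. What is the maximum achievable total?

Maximum total: $300

This is a one-to-one assignment (maximum-weight bipartite matching).
Optimal: Ember→Slot 2 ($46), Larkspur→Slot 1 ($135), Harbor→Slot 4 ($119) — total 46+135+119 = $300.
Max-entry greedy (repeatedly take the single best remaining cell) gives $279, worse by 21.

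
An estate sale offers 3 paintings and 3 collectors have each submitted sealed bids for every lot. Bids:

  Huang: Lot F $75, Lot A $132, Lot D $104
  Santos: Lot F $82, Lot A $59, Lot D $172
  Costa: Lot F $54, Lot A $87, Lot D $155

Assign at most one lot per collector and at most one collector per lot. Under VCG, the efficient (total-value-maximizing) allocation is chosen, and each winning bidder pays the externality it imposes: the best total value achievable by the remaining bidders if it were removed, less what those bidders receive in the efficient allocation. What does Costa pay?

Efficient allocation: Huang→Lot A ($132), Santos→Lot F ($82), Costa→Lot D ($155); total welfare W = $369.
Costa receives Lot D at value $155, so the others get W − 155 = $214.
Without Costa: best allocation of the remaining 2 bidders over all 3 lots is Huang→Lot A ($132), Santos→Lot D ($172), total $304.
VCG payment = (others' best without Costa) − (others' welfare with Costa) = 304 − 214 = $90.

Costa pays $90.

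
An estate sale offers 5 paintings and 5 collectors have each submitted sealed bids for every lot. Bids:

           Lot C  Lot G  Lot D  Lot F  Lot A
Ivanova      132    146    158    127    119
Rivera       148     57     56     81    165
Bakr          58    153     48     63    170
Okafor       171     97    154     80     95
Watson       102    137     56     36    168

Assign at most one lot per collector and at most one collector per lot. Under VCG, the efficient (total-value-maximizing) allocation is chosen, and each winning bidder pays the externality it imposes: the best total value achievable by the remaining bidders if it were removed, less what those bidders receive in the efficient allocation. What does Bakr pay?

Bakr pays $34.

Efficient allocation: Ivanova→Lot F ($127), Rivera→Lot C ($148), Bakr→Lot G ($153), Okafor→Lot D ($154), Watson→Lot A ($168); total welfare W = $750.
Bakr receives Lot G at value $153, so the others get W − 153 = $597.
Without Bakr: best allocation of the remaining 4 bidders over all 5 lots is Ivanova→Lot D ($158), Rivera→Lot A ($165), Okafor→Lot C ($171), Watson→Lot G ($137), total $631.
VCG payment = (others' best without Bakr) − (others' welfare with Bakr) = 631 − 597 = $34.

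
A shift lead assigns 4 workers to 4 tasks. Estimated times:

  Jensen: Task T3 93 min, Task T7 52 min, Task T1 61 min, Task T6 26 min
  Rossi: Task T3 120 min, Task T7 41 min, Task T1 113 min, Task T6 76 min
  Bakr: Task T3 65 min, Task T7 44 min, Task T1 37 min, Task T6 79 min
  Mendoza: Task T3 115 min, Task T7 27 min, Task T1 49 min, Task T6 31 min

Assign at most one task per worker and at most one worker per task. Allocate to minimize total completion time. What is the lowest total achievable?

This is the linear assignment problem.
Optimal: Jensen→Task T6 (26 min), Rossi→Task T7 (41 min), Bakr→Task T3 (65 min), Mendoza→Task T1 (49 min) — total 26+41+65+49 = 181 min.
Column-greedy (each task in turn goes to its cheapest remaining worker) gives 229 min, worse by 48.
Next-best assignment: Jensen→Task T1, Rossi→Task T7, Bakr→Task T3, Mendoza→Task T6 = 198 min.

Min total: 181 min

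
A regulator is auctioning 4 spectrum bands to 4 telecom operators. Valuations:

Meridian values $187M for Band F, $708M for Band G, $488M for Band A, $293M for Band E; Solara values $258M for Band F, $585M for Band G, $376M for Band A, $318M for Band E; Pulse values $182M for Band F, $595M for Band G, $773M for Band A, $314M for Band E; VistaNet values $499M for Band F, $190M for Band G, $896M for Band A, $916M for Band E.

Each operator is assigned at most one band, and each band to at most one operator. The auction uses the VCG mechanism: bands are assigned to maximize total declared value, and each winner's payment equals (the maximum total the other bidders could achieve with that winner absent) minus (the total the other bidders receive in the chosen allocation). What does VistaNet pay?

VistaNet pays $60M.

Efficient allocation: Meridian→Band G ($708M), Solara→Band F ($258M), Pulse→Band A ($773M), VistaNet→Band E ($916M); total welfare W = $2655M.
VistaNet receives Band E at value $916M, so the others get W − 916 = $1739M.
Without VistaNet: best allocation of the remaining 3 bidders over all 4 bands is Meridian→Band G ($708M), Solara→Band E ($318M), Pulse→Band A ($773M), total $1799M.
VCG payment = (others' best without VistaNet) − (others' welfare with VistaNet) = 1799 − 1739 = $60M.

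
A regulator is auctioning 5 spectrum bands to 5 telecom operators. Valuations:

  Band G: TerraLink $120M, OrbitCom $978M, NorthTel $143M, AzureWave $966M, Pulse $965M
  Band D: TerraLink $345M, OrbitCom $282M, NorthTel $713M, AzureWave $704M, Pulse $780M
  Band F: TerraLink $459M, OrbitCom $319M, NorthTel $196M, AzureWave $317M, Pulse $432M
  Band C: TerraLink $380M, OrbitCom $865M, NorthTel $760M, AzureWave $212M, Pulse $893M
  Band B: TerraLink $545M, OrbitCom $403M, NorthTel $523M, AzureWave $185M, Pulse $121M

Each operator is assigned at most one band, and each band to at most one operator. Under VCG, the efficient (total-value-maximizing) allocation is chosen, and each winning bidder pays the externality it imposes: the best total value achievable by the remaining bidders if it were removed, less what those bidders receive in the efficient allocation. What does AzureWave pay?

Efficient allocation: TerraLink→Band F ($459M), OrbitCom→Band C ($865M), NorthTel→Band B ($523M), AzureWave→Band G ($966M), Pulse→Band D ($780M); total welfare W = $3593M.
AzureWave receives Band G at value $966M, so the others get W − 966 = $2627M.
Without AzureWave: best allocation of the remaining 4 bidders over all 5 bands is TerraLink→Band B ($545M), OrbitCom→Band G ($978M), NorthTel→Band D ($713M), Pulse→Band C ($893M), total $3129M.
VCG payment = (others' best without AzureWave) − (others' welfare with AzureWave) = 3129 − 2627 = $502M.

AzureWave pays $502M.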